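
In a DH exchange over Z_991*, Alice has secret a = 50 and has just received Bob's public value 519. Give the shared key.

Shared key K = 519^50 mod 991.
519^1 ≡ 519 (mod 991)
519^2 = (519^1)^2 ≡ 519^2 = 269361 ≡ 800 (mod 991)
519^4 = (519^2)^2 ≡ 800^2 = 640000 ≡ 805 (mod 991)
519^8 = (519^4)^2 ≡ 805^2 = 648025 ≡ 902 (mod 991)
519^16 = (519^8)^2 ≡ 902^2 = 813604 ≡ 984 (mod 991)
519^32 = (519^16)^2 ≡ 984^2 = 968256 ≡ 49 (mod 991)
519^50 = 519^32 · 519^16 · 519^2 ≡ 49 · 984 · 800 ≡ 107 (mod 991).

107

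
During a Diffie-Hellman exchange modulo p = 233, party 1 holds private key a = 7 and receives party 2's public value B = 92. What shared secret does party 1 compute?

Shared key K = 92^7 mod 233.
92^1 ≡ 92 (mod 233)
92^2 = (92^1)^2 ≡ 92^2 = 8464 ≡ 76 (mod 233)
92^4 = (92^2)^2 ≡ 76^2 = 5776 ≡ 184 (mod 233)
92^7 = 92^4 · 92^2 · 92^1 ≡ 184 · 76 · 92 ≡ 135 (mod 233).

135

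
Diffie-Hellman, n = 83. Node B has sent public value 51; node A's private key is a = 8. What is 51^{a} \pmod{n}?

Shared key K = 51^8 mod 83.
51^1 ≡ 51 (mod 83)
51^2 = (51^1)^2 ≡ 51^2 = 2601 ≡ 28 (mod 83)
51^4 = (51^2)^2 ≡ 28^2 = 784 ≡ 37 (mod 83)
51^8 = (51^4)^2 ≡ 37^2 = 1369 ≡ 41 (mod 83)

41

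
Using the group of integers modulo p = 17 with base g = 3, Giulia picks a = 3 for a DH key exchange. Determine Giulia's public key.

10

Public value = 3^3 mod 17.
3^1 ≡ 3 (mod 17)
3^2 = (3^1)^2 ≡ 3^2 = 9 ≡ 9 (mod 17)
3^3 = 3^2 · 3^1 ≡ 9 · 3 ≡ 10 (mod 17).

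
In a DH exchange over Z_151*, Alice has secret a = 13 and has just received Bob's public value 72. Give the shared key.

125

Shared key K = 72^13 mod 151.
72^1 ≡ 72 (mod 151)
72^2 = (72^1)^2 ≡ 72^2 = 5184 ≡ 50 (mod 151)
72^4 = (72^2)^2 ≡ 50^2 = 2500 ≡ 84 (mod 151)
72^8 = (72^4)^2 ≡ 84^2 = 7056 ≡ 110 (mod 151)
72^13 = 72^8 · 72^4 · 72^1 ≡ 110 · 84 · 72 ≡ 125 (mod 151).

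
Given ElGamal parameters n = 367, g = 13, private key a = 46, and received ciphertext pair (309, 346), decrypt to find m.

355

Shared mask s = c₁^a mod n = 309^46 mod 367.
309^1 ≡ 309 (mod 367)
309^2 = (309^1)^2 ≡ 309^2 = 95481 ≡ 61 (mod 367)
309^4 = (309^2)^2 ≡ 61^2 = 3721 ≡ 51 (mod 367)
309^8 = (309^4)^2 ≡ 51^2 = 2601 ≡ 32 (mod 367)
309^16 = (309^8)^2 ≡ 32^2 = 1024 ≡ 290 (mod 367)
309^32 = (309^16)^2 ≡ 290^2 = 84100 ≡ 57 (mod 367)
309^46 = 309^32 · 309^8 · 309^4 · 309^2 ≡ 57 · 32 · 51 · 61 ≡ 277 (mod 367).
So s = 277; s⁻¹ ≡ 53 (mod 367).
m = c₂ · s⁻¹ mod 367 = 346 · 53 mod 367 = 355.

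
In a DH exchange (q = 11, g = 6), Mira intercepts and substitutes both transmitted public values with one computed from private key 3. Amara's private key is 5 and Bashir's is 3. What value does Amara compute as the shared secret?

10

Amara receives Mira's public value M = 6^3 mod 11 instead of the honest one.
6^1 ≡ 6 (mod 11)
6^2 = (6^1)^2 ≡ 6^2 = 36 ≡ 3 (mod 11)
6^3 = 6^2 · 6^1 ≡ 3 · 6 ≡ 7 (mod 11).
So M = 7. Amara computes K = M^5 mod 11.
7^1 ≡ 7 (mod 11)
7^2 = (7^1)^2 ≡ 7^2 = 49 ≡ 5 (mod 11)
7^4 = (7^2)^2 ≡ 5^2 = 25 ≡ 3 (mod 11)
7^5 = 7^4 · 7^1 ≡ 3 · 7 ≡ 10 (mod 11).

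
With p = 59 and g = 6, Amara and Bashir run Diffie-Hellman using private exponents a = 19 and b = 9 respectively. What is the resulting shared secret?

Bashir sends B = g^b mod p = 6^9 mod 59.
6^1 ≡ 6 (mod 59)
6^2 = (6^1)^2 ≡ 6^2 = 36 ≡ 36 (mod 59)
6^4 = (6^2)^2 ≡ 36^2 = 1296 ≡ 57 (mod 59)
6^8 = (6^4)^2 ≡ 57^2 = 3249 ≡ 4 (mod 59)
6^9 = 6^8 · 6^1 ≡ 4 · 6 ≡ 24 (mod 59).
So B = 24. Amara then computes K = B^a mod p = 24^19 mod 59.
24^1 ≡ 24 (mod 59)
24^2 = (24^1)^2 ≡ 24^2 = 576 ≡ 45 (mod 59)
24^4 = (24^2)^2 ≡ 45^2 = 2025 ≡ 19 (mod 59)
24^8 = (24^4)^2 ≡ 19^2 = 361 ≡ 7 (mod 59)
24^16 = (24^8)^2 ≡ 7^2 = 49 ≡ 49 (mod 59)
24^19 = 24^16 · 24^2 · 24^1 ≡ 49 · 45 · 24 ≡ 56 (mod 59).

56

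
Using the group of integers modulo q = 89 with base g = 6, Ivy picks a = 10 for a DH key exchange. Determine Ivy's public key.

21

Public value = 6^10 (mod 89).
6^1 ≡ 6 (mod 89)
6^2 = (6^1)^2 ≡ 6^2 = 36 ≡ 36 (mod 89)
6^4 = (6^2)^2 ≡ 36^2 = 1296 ≡ 50 (mod 89)
6^8 = (6^4)^2 ≡ 50^2 = 2500 ≡ 8 (mod 89)
6^10 = 6^8 · 6^2 ≡ 8 · 36 ≡ 21 (mod 89).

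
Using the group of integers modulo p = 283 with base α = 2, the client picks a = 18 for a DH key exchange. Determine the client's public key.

86

Public value = 2^18 mod 283.
2^1 ≡ 2 (mod 283)
2^2 = (2^1)^2 ≡ 2^2 = 4 ≡ 4 (mod 283)
2^4 = (2^2)^2 ≡ 4^2 = 16 ≡ 16 (mod 283)
2^8 = (2^4)^2 ≡ 16^2 = 256 ≡ 256 (mod 283)
2^16 = (2^8)^2 ≡ 256^2 = 65536 ≡ 163 (mod 283)
2^18 = 2^16 · 2^2 ≡ 163 · 4 ≡ 86 (mod 283).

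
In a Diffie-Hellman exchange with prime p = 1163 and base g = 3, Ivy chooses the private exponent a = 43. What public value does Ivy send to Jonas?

Public value = 3^43 mod 1163.
3^1 ≡ 3 (mod 1163)
3^2 = (3^1)^2 ≡ 3^2 = 9 ≡ 9 (mod 1163)
3^4 = (3^2)^2 ≡ 9^2 = 81 ≡ 81 (mod 1163)
3^8 = (3^4)^2 ≡ 81^2 = 6561 ≡ 746 (mod 1163)
3^16 = (3^8)^2 ≡ 746^2 = 556516 ≡ 602 (mod 1163)
3^32 = (3^16)^2 ≡ 602^2 = 362404 ≡ 711 (mod 1163)
3^43 = 3^32 · 3^8 · 3^2 · 3^1 ≡ 711 · 746 · 9 · 3 ≡ 943 (mod 1163).

943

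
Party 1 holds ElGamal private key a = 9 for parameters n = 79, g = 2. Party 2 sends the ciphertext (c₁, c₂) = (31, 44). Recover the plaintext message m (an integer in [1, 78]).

76

Shared mask s = c₁^a mod n = 31^9 mod 79.
31^1 ≡ 31 (mod 79)
31^2 = (31^1)^2 ≡ 31^2 = 961 ≡ 13 (mod 79)
31^4 = (31^2)^2 ≡ 13^2 = 169 ≡ 11 (mod 79)
31^8 = (31^4)^2 ≡ 11^2 = 121 ≡ 42 (mod 79)
31^9 = 31^8 · 31^1 ≡ 42 · 31 ≡ 38 (mod 79).
So s = 38; s⁻¹ ≡ 52 (mod 79).
m = c₂ · s⁻¹ mod 79 = 44 · 52 mod 79 = 76.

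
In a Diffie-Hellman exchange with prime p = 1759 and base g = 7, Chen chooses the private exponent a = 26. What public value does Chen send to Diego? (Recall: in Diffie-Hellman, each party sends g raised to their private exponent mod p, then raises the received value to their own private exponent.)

748

Public value = 7^26 mod 1759.
7^1 ≡ 7 (mod 1759)
7^2 = (7^1)^2 ≡ 7^2 = 49 ≡ 49 (mod 1759)
7^4 = (7^2)^2 ≡ 49^2 = 2401 ≡ 642 (mod 1759)
7^8 = (7^4)^2 ≡ 642^2 = 412164 ≡ 558 (mod 1759)
7^16 = (7^8)^2 ≡ 558^2 = 311364 ≡ 21 (mod 1759)
7^26 = 7^16 · 7^8 · 7^2 ≡ 21 · 558 · 49 ≡ 748 (mod 1759).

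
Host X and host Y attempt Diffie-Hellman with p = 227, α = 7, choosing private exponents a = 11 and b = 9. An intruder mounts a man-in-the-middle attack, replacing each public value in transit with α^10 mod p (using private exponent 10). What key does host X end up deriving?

Host X receives an intruder's public value M = 7^10 mod 227 instead of the honest one.
7^1 ≡ 7 (mod 227)
7^2 = (7^1)^2 ≡ 7^2 = 49 ≡ 49 (mod 227)
7^4 = (7^2)^2 ≡ 49^2 = 2401 ≡ 131 (mod 227)
7^8 = (7^4)^2 ≡ 131^2 = 17161 ≡ 136 (mod 227)
7^10 = 7^8 · 7^2 ≡ 136 · 49 ≡ 81 (mod 227).
So M = 81. Host X computes K = M^11 mod 227.
81^1 ≡ 81 (mod 227)
81^2 = (81^1)^2 ≡ 81^2 = 6561 ≡ 205 (mod 227)
81^4 = (81^2)^2 ≡ 205^2 = 42025 ≡ 30 (mod 227)
81^8 = (81^4)^2 ≡ 30^2 = 900 ≡ 219 (mod 227)
81^11 = 81^8 · 81^2 · 81^1 ≡ 219 · 205 · 81 ≡ 182 (mod 227).

182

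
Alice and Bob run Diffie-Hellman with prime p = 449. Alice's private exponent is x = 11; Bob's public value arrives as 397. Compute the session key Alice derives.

318

Shared key K = 397^11 mod 449.
397^1 ≡ 397 (mod 449)
397^2 = (397^1)^2 ≡ 397^2 = 157609 ≡ 10 (mod 449)
397^4 = (397^2)^2 ≡ 10^2 = 100 ≡ 100 (mod 449)
397^8 = (397^4)^2 ≡ 100^2 = 10000 ≡ 122 (mod 449)
397^11 = 397^8 · 397^2 · 397^1 ≡ 122 · 10 · 397 ≡ 318 (mod 449).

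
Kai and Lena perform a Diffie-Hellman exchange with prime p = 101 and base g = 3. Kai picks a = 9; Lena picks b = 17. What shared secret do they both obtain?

74

Kai sends A = g^a mod p = 3^9 mod 101.
3^1 ≡ 3 (mod 101)
3^2 = (3^1)^2 ≡ 3^2 = 9 ≡ 9 (mod 101)
3^4 = (3^2)^2 ≡ 9^2 = 81 ≡ 81 (mod 101)
3^8 = (3^4)^2 ≡ 81^2 = 6561 ≡ 97 (mod 101)
3^9 = 3^8 · 3^1 ≡ 97 · 3 ≡ 89 (mod 101).
So A = 89. Lena then computes K = A^b mod p = 89^17 mod 101.
89^1 ≡ 89 (mod 101)
89^2 = (89^1)^2 ≡ 89^2 = 7921 ≡ 43 (mod 101)
89^4 = (89^2)^2 ≡ 43^2 = 1849 ≡ 31 (mod 101)
89^8 = (89^4)^2 ≡ 31^2 = 961 ≡ 52 (mod 101)
89^16 = (89^8)^2 ≡ 52^2 = 2704 ≡ 78 (mod 101)
89^17 = 89^16 · 89^1 ≡ 78 · 89 ≡ 74 (mod 101).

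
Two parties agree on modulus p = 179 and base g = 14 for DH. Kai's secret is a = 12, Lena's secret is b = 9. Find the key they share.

124

Lena sends B = g^b mod p = 14^9 mod 179.
14^1 ≡ 14 (mod 179)
14^2 = (14^1)^2 ≡ 14^2 = 196 ≡ 17 (mod 179)
14^4 = (14^2)^2 ≡ 17^2 = 289 ≡ 110 (mod 179)
14^8 = (14^4)^2 ≡ 110^2 = 12100 ≡ 107 (mod 179)
14^9 = 14^8 · 14^1 ≡ 107 · 14 ≡ 66 (mod 179).
So B = 66. Kai then computes K = B^a mod p = 66^12 mod 179.
66^1 ≡ 66 (mod 179)
66^2 = (66^1)^2 ≡ 66^2 = 4356 ≡ 60 (mod 179)
66^4 = (66^2)^2 ≡ 60^2 = 3600 ≡ 20 (mod 179)
66^8 = (66^4)^2 ≡ 20^2 = 400 ≡ 42 (mod 179)
66^12 = 66^8 · 66^4 ≡ 42 · 20 ≡ 124 (mod 179).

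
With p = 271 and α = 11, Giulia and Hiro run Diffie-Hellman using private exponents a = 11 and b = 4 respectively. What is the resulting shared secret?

175

Giulia sends A = α^a mod p = 11^11 mod 271.
11^1 ≡ 11 (mod 271)
11^2 = (11^1)^2 ≡ 11^2 = 121 ≡ 121 (mod 271)
11^4 = (11^2)^2 ≡ 121^2 = 14641 ≡ 7 (mod 271)
11^8 = (11^4)^2 ≡ 7^2 = 49 ≡ 49 (mod 271)
11^11 = 11^8 · 11^2 · 11^1 ≡ 49 · 121 · 11 ≡ 179 (mod 271).
So A = 179. Hiro then computes K = A^b mod p = 179^4 mod 271.
179^1 ≡ 179 (mod 271)
179^2 = (179^1)^2 ≡ 179^2 = 32041 ≡ 63 (mod 271)
179^4 = (179^2)^2 ≡ 63^2 = 3969 ≡ 175 (mod 271)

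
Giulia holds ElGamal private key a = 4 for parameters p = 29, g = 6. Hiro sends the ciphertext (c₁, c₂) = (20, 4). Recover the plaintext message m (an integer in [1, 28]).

Shared mask s = c₁^a mod p = 20^4 mod 29.
20^1 ≡ 20 (mod 29)
20^2 = (20^1)^2 ≡ 20^2 = 400 ≡ 23 (mod 29)
20^4 = (20^2)^2 ≡ 23^2 = 529 ≡ 7 (mod 29)
So s = 7; s⁻¹ ≡ 25 (mod 29).
m = c₂ · s⁻¹ mod 29 = 4 · 25 mod 29 = 13.

13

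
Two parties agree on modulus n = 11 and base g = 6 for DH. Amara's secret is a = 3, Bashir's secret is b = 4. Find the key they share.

Bashir sends B = g^b mod n = 6^4 mod 11.
6^1 ≡ 6 (mod 11)
6^2 = (6^1)^2 ≡ 6^2 = 36 ≡ 3 (mod 11)
6^4 = (6^2)^2 ≡ 3^2 = 9 ≡ 9 (mod 11)
So B = 9. Amara then computes K = B^a mod n = 9^3 mod 11.
9^1 ≡ 9 (mod 11)
9^2 = (9^1)^2 ≡ 9^2 = 81 ≡ 4 (mod 11)
9^3 = 9^2 · 9^1 ≡ 4 · 9 ≡ 3 (mod 11).

3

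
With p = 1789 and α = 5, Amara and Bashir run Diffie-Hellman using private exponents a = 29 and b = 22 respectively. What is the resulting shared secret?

Bashir sends B = α^b mod p = 5^22 mod 1789.
5^1 ≡ 5 (mod 1789)
5^2 = (5^1)^2 ≡ 5^2 = 25 ≡ 25 (mod 1789)
5^4 = (5^2)^2 ≡ 25^2 = 625 ≡ 625 (mod 1789)
5^8 = (5^4)^2 ≡ 625^2 = 390625 ≡ 623 (mod 1789)
5^16 = (5^8)^2 ≡ 623^2 = 388129 ≡ 1705 (mod 1789)
5^22 = 5^16 · 5^4 · 5^2 ≡ 1705 · 625 · 25 ≡ 626 (mod 1789).
So B = 626. Amara then computes K = B^a mod p = 626^29 mod 1789.
626^1 ≡ 626 (mod 1789)
626^2 = (626^1)^2 ≡ 626^2 = 391876 ≡ 85 (mod 1789)
626^4 = (626^2)^2 ≡ 85^2 = 7225 ≡ 69 (mod 1789)
626^8 = (626^4)^2 ≡ 69^2 = 4761 ≡ 1183 (mod 1789)
626^16 = (626^8)^2 ≡ 1183^2 = 1399489 ≡ 491 (mod 1789)
626^29 = 626^16 · 626^8 · 626^4 · 626^1 ≡ 491 · 1183 · 69 · 626 ≡ 911 (mod 1789).

911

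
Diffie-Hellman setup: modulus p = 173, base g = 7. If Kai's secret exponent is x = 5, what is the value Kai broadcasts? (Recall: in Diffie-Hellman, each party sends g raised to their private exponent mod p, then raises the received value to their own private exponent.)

Public value = 7^5 (mod 173).
7^1 ≡ 7 (mod 173)
7^2 = (7^1)^2 ≡ 7^2 = 49 ≡ 49 (mod 173)
7^4 = (7^2)^2 ≡ 49^2 = 2401 ≡ 152 (mod 173)
7^5 = 7^4 · 7^1 ≡ 152 · 7 ≡ 26 (mod 173).

26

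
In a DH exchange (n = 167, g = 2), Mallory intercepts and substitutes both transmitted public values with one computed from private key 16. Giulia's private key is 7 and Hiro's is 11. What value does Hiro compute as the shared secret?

Hiro receives Mallory's public value M = 2^16 mod 167 instead of the honest one.
2^1 ≡ 2 (mod 167)
2^2 = (2^1)^2 ≡ 2^2 = 4 ≡ 4 (mod 167)
2^4 = (2^2)^2 ≡ 4^2 = 16 ≡ 16 (mod 167)
2^8 = (2^4)^2 ≡ 16^2 = 256 ≡ 89 (mod 167)
2^16 = (2^8)^2 ≡ 89^2 = 7921 ≡ 72 (mod 167)
So M = 72. Hiro computes K = M^11 mod 167.
72^1 ≡ 72 (mod 167)
72^2 = (72^1)^2 ≡ 72^2 = 5184 ≡ 7 (mod 167)
72^4 = (72^2)^2 ≡ 7^2 = 49 ≡ 49 (mod 167)
72^8 = (72^4)^2 ≡ 49^2 = 2401 ≡ 63 (mod 167)
72^11 = 72^8 · 72^2 · 72^1 ≡ 63 · 7 · 72 ≡ 22 (mod 167).

22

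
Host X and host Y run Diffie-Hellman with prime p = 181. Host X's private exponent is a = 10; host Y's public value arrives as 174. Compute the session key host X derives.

Shared key K = 174^10 mod 181.
174^1 ≡ 174 (mod 181)
174^2 = (174^1)^2 ≡ 174^2 = 30276 ≡ 49 (mod 181)
174^4 = (174^2)^2 ≡ 49^2 = 2401 ≡ 48 (mod 181)
174^8 = (174^4)^2 ≡ 48^2 = 2304 ≡ 132 (mod 181)
174^10 = 174^8 · 174^2 ≡ 132 · 49 ≡ 133 (mod 181).

133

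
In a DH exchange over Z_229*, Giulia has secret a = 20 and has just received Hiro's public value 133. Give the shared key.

158

Shared key K = 133^20 mod 229.
133^1 ≡ 133 (mod 229)
133^2 = (133^1)^2 ≡ 133^2 = 17689 ≡ 56 (mod 229)
133^4 = (133^2)^2 ≡ 56^2 = 3136 ≡ 159 (mod 229)
133^8 = (133^4)^2 ≡ 159^2 = 25281 ≡ 91 (mod 229)
133^16 = (133^8)^2 ≡ 91^2 = 8281 ≡ 37 (mod 229)
133^20 = 133^16 · 133^4 ≡ 37 · 159 ≡ 158 (mod 229).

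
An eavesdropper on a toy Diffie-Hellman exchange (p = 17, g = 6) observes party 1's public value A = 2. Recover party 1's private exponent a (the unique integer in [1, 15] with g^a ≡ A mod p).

Try successive powers of 6 modulo 17:
6^1 ≡ 6
6^2 ≡ 2
Found: a = 2.

2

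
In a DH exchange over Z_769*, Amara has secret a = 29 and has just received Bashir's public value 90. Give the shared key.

Shared key K = 90^29 mod 769.
90^1 ≡ 90 (mod 769)
90^2 = (90^1)^2 ≡ 90^2 = 8100 ≡ 410 (mod 769)
90^4 = (90^2)^2 ≡ 410^2 = 168100 ≡ 458 (mod 769)
90^8 = (90^4)^2 ≡ 458^2 = 209764 ≡ 596 (mod 769)
90^16 = (90^8)^2 ≡ 596^2 = 355216 ≡ 707 (mod 769)
90^29 = 90^16 · 90^8 · 90^4 · 90^1 ≡ 707 · 596 · 458 · 90 ≡ 705 (mod 769).

705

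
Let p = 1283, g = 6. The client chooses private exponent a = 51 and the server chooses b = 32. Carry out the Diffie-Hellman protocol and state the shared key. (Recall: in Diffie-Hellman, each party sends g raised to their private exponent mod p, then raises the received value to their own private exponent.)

The client sends A = g^a mod p = 6^51 mod 1283.
6^1 ≡ 6 (mod 1283)
6^2 = (6^1)^2 ≡ 6^2 = 36 ≡ 36 (mod 1283)
6^4 = (6^2)^2 ≡ 36^2 = 1296 ≡ 13 (mod 1283)
6^8 = (6^4)^2 ≡ 13^2 = 169 ≡ 169 (mod 1283)
6^16 = (6^8)^2 ≡ 169^2 = 28561 ≡ 335 (mod 1283)
6^32 = (6^16)^2 ≡ 335^2 = 112225 ≡ 604 (mod 1283)
6^51 = 6^32 · 6^16 · 6^2 · 6^1 ≡ 604 · 335 · 36 · 6 ≡ 45 (mod 1283).
So A = 45. The server then computes K = A^b mod p = 45^32 mod 1283.
45^1 ≡ 45 (mod 1283)
45^2 = (45^1)^2 ≡ 45^2 = 2025 ≡ 742 (mod 1283)
45^4 = (45^2)^2 ≡ 742^2 = 550564 ≡ 157 (mod 1283)
45^8 = (45^4)^2 ≡ 157^2 = 24649 ≡ 272 (mod 1283)
45^16 = (45^8)^2 ≡ 272^2 = 73984 ≡ 853 (mod 1283)
45^32 = (45^16)^2 ≡ 853^2 = 727609 ≡ 148 (mod 1283)

148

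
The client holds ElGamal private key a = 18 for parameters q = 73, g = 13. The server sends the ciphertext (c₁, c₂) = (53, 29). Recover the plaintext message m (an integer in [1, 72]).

20

Shared mask s = c₁^a mod q = 53^18 mod 73.
53^1 ≡ 53 (mod 73)
53^2 = (53^1)^2 ≡ 53^2 = 2809 ≡ 35 (mod 73)
53^4 = (53^2)^2 ≡ 35^2 = 1225 ≡ 57 (mod 73)
53^8 = (53^4)^2 ≡ 57^2 = 3249 ≡ 37 (mod 73)
53^16 = (53^8)^2 ≡ 37^2 = 1369 ≡ 55 (mod 73)
53^18 = 53^16 · 53^2 ≡ 55 · 35 ≡ 27 (mod 73).
So s = 27; s⁻¹ ≡ 46 (mod 73).
m = c₂ · s⁻¹ mod 73 = 29 · 46 mod 73 = 20.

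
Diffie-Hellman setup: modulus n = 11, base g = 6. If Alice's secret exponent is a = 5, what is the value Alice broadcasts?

Public value = 6^5 (mod 11).
6^1 ≡ 6 (mod 11)
6^2 = (6^1)^2 ≡ 6^2 = 36 ≡ 3 (mod 11)
6^4 = (6^2)^2 ≡ 3^2 = 9 ≡ 9 (mod 11)
6^5 = 6^4 · 6^1 ≡ 9 · 6 ≡ 10 (mod 11).

10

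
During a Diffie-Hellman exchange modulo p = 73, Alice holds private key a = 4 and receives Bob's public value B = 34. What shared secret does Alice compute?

71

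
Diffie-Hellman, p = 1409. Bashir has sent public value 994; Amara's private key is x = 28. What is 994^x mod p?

Shared key K = 994^28 mod 1409.
994^1 ≡ 994 (mod 1409)
994^2 = (994^1)^2 ≡ 994^2 = 988036 ≡ 327 (mod 1409)
994^4 = (994^2)^2 ≡ 327^2 = 106929 ≡ 1254 (mod 1409)
994^8 = (994^4)^2 ≡ 1254^2 = 1572516 ≡ 72 (mod 1409)
994^16 = (994^8)^2 ≡ 72^2 = 5184 ≡ 957 (mod 1409)
994^28 = 994^16 · 994^8 · 994^4 ≡ 957 · 72 · 1254 ≡ 100 (mod 1409).

100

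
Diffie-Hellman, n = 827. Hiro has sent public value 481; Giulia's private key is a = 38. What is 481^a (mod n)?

107

Shared key K = 481^38 mod 827.
481^1 ≡ 481 (mod 827)
481^2 = (481^1)^2 ≡ 481^2 = 231361 ≡ 628 (mod 827)
481^4 = (481^2)^2 ≡ 628^2 = 394384 ≡ 732 (mod 827)
481^8 = (481^4)^2 ≡ 732^2 = 535824 ≡ 755 (mod 827)
481^16 = (481^8)^2 ≡ 755^2 = 570025 ≡ 222 (mod 827)
481^32 = (481^16)^2 ≡ 222^2 = 49284 ≡ 491 (mod 827)
481^38 = 481^32 · 481^4 · 481^2 ≡ 491 · 732 · 628 ≡ 107 (mod 827).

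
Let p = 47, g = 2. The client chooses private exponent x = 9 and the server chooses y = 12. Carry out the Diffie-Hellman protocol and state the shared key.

18

The server sends B = g^y mod p = 2^12 mod 47.
2^1 ≡ 2 (mod 47)
2^2 = (2^1)^2 ≡ 2^2 = 4 ≡ 4 (mod 47)
2^4 = (2^2)^2 ≡ 4^2 = 16 ≡ 16 (mod 47)
2^8 = (2^4)^2 ≡ 16^2 = 256 ≡ 21 (mod 47)
2^12 = 2^8 · 2^4 ≡ 21 · 16 ≡ 7 (mod 47).
So B = 7. The client then computes K = B^x mod p = 7^9 mod 47.
7^1 ≡ 7 (mod 47)
7^2 = (7^1)^2 ≡ 7^2 = 49 ≡ 2 (mod 47)
7^4 = (7^2)^2 ≡ 2^2 = 4 ≡ 4 (mod 47)
7^8 = (7^4)^2 ≡ 4^2 = 16 ≡ 16 (mod 47)
7^9 = 7^8 · 7^1 ≡ 16 · 7 ≡ 18 (mod 47).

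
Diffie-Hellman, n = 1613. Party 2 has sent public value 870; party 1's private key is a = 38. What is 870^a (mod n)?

1359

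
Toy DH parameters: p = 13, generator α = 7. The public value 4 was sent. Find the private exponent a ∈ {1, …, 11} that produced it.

10

Try successive powers of 7 modulo 13:
7^1 ≡ 7
7^2 ≡ 10
7^3 ≡ 5
7^4 ≡ 9
7^5 ≡ 11
7^6 ≡ 12
7^7 ≡ 6
7^8 ≡ 3
7^9 ≡ 8
7^10 ≡ 4
Found: a = 10.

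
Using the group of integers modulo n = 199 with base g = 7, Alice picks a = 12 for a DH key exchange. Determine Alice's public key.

Public value = 7^12 mod 199.
7^1 ≡ 7 (mod 199)
7^2 = (7^1)^2 ≡ 7^2 = 49 ≡ 49 (mod 199)
7^4 = (7^2)^2 ≡ 49^2 = 2401 ≡ 13 (mod 199)
7^8 = (7^4)^2 ≡ 13^2 = 169 ≡ 169 (mod 199)
7^12 = 7^8 · 7^4 ≡ 169 · 13 ≡ 8 (mod 199).

8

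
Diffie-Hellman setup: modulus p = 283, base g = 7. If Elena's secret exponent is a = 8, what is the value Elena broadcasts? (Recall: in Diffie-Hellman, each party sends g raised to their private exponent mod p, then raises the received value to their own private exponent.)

Public value = 7^8 (mod 283).
7^1 ≡ 7 (mod 283)
7^2 = (7^1)^2 ≡ 7^2 = 49 ≡ 49 (mod 283)
7^4 = (7^2)^2 ≡ 49^2 = 2401 ≡ 137 (mod 283)
7^8 = (7^4)^2 ≡ 137^2 = 18769 ≡ 91 (mod 283)

91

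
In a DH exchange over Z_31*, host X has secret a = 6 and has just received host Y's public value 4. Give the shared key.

4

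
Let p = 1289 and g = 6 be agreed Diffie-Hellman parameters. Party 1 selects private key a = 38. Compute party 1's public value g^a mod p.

Public value = 6^38 mod 1289.
6^1 ≡ 6 (mod 1289)
6^2 = (6^1)^2 ≡ 6^2 = 36 ≡ 36 (mod 1289)
6^4 = (6^2)^2 ≡ 36^2 = 1296 ≡ 7 (mod 1289)
6^8 = (6^4)^2 ≡ 7^2 = 49 ≡ 49 (mod 1289)
6^16 = (6^8)^2 ≡ 49^2 = 2401 ≡ 1112 (mod 1289)
6^32 = (6^16)^2 ≡ 1112^2 = 1236544 ≡ 393 (mod 1289)
6^38 = 6^32 · 6^4 · 6^2 ≡ 393 · 7 · 36 ≡ 1072 (mod 1289).

1072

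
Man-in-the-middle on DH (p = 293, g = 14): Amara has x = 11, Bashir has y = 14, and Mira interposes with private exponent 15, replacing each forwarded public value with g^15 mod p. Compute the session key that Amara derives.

228

Amara receives Mira's public value M = 14^15 mod 293 instead of the honest one.
14^1 ≡ 14 (mod 293)
14^2 = (14^1)^2 ≡ 14^2 = 196 ≡ 196 (mod 293)
14^4 = (14^2)^2 ≡ 196^2 = 38416 ≡ 33 (mod 293)
14^8 = (14^4)^2 ≡ 33^2 = 1089 ≡ 210 (mod 293)
14^15 = 14^8 · 14^4 · 14^2 · 14^1 ≡ 210 · 33 · 196 · 14 ≡ 220 (mod 293).
So M = 220. Amara computes K = M^11 mod 293.
220^1 ≡ 220 (mod 293)
220^2 = (220^1)^2 ≡ 220^2 = 48400 ≡ 55 (mod 293)
220^4 = (220^2)^2 ≡ 55^2 = 3025 ≡ 95 (mod 293)
220^8 = (220^4)^2 ≡ 95^2 = 9025 ≡ 235 (mod 293)
220^11 = 220^8 · 220^2 · 220^1 ≡ 235 · 55 · 220 ≡ 228 (mod 293).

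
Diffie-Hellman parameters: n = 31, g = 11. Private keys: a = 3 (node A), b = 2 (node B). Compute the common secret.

4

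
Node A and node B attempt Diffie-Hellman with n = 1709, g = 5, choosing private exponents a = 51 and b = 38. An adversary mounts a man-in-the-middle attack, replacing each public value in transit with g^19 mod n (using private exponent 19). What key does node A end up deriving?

477

Node A receives an adversary's public value M = 5^19 mod 1709 instead of the honest one.
5^1 ≡ 5 (mod 1709)
5^2 = (5^1)^2 ≡ 5^2 = 25 ≡ 25 (mod 1709)
5^4 = (5^2)^2 ≡ 25^2 = 625 ≡ 625 (mod 1709)
5^8 = (5^4)^2 ≡ 625^2 = 390625 ≡ 973 (mod 1709)
5^16 = (5^8)^2 ≡ 973^2 = 946729 ≡ 1652 (mod 1709)
5^19 = 5^16 · 5^2 · 5^1 ≡ 1652 · 25 · 5 ≡ 1420 (mod 1709).
So M = 1420. Node A computes K = M^51 mod 1709.
1420^1 ≡ 1420 (mod 1709)
1420^2 = (1420^1)^2 ≡ 1420^2 = 2016400 ≡ 1489 (mod 1709)
1420^4 = (1420^2)^2 ≡ 1489^2 = 2217121 ≡ 548 (mod 1709)
1420^8 = (1420^4)^2 ≡ 548^2 = 300304 ≡ 1229 (mod 1709)
1420^16 = (1420^8)^2 ≡ 1229^2 = 1510441 ≡ 1394 (mod 1709)
1420^32 = (1420^16)^2 ≡ 1394^2 = 1943236 ≡ 103 (mod 1709)
1420^51 = 1420^32 · 1420^16 · 1420^2 · 1420^1 ≡ 103 · 1394 · 1489 · 1420 ≡ 477 (mod 1709).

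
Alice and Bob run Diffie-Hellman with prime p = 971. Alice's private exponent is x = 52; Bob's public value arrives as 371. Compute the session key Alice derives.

Shared key K = 371^52 mod 971.
371^1 ≡ 371 (mod 971)
371^2 = (371^1)^2 ≡ 371^2 = 137641 ≡ 730 (mod 971)
371^4 = (371^2)^2 ≡ 730^2 = 532900 ≡ 792 (mod 971)
371^8 = (371^4)^2 ≡ 792^2 = 627264 ≡ 969 (mod 971)
371^16 = (371^8)^2 ≡ 969^2 = 938961 ≡ 4 (mod 971)
371^32 = (371^16)^2 ≡ 4^2 = 16 ≡ 16 (mod 971)
371^52 = 371^32 · 371^16 · 371^4 ≡ 16 · 4 · 792 ≡ 196 (mod 971).

196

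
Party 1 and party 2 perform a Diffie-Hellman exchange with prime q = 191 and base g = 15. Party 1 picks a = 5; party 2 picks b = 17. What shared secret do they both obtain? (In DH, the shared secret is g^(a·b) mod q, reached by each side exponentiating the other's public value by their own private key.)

5

Party 2 sends B = g^b mod q = 15^17 mod 191.
15^1 ≡ 15 (mod 191)
15^2 = (15^1)^2 ≡ 15^2 = 225 ≡ 34 (mod 191)
15^4 = (15^2)^2 ≡ 34^2 = 1156 ≡ 10 (mod 191)
15^8 = (15^4)^2 ≡ 10^2 = 100 ≡ 100 (mod 191)
15^16 = (15^8)^2 ≡ 100^2 = 10000 ≡ 68 (mod 191)
15^17 = 15^16 · 15^1 ≡ 68 · 15 ≡ 65 (mod 191).
So B = 65. Party 1 then computes K = B^a mod q = 65^5 mod 191.
65^1 ≡ 65 (mod 191)
65^2 = (65^1)^2 ≡ 65^2 = 4225 ≡ 23 (mod 191)
65^4 = (65^2)^2 ≡ 23^2 = 529 ≡ 147 (mod 191)
65^5 = 65^4 · 65^1 ≡ 147 · 65 ≡ 5 (mod 191).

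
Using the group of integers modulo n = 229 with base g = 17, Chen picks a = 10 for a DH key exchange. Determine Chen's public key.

Public value = 17^10 mod 229.
17^1 ≡ 17 (mod 229)
17^2 = (17^1)^2 ≡ 17^2 = 289 ≡ 60 (mod 229)
17^4 = (17^2)^2 ≡ 60^2 = 3600 ≡ 165 (mod 229)
17^8 = (17^4)^2 ≡ 165^2 = 27225 ≡ 203 (mod 229)
17^10 = 17^8 · 17^2 ≡ 203 · 60 ≡ 43 (mod 229).

43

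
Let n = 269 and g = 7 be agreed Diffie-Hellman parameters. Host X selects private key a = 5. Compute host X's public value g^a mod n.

129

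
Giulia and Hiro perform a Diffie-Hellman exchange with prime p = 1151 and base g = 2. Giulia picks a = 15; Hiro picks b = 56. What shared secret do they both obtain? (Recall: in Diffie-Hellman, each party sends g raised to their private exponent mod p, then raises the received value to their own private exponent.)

Hiro sends B = g^b mod p = 2^56 mod 1151.
2^1 ≡ 2 (mod 1151)
2^2 = (2^1)^2 ≡ 2^2 = 4 ≡ 4 (mod 1151)
2^4 = (2^2)^2 ≡ 4^2 = 16 ≡ 16 (mod 1151)
2^8 = (2^4)^2 ≡ 16^2 = 256 ≡ 256 (mod 1151)
2^16 = (2^8)^2 ≡ 256^2 = 65536 ≡ 1080 (mod 1151)
2^32 = (2^16)^2 ≡ 1080^2 = 1166400 ≡ 437 (mod 1151)
2^56 = 2^32 · 2^16 · 2^8 ≡ 437 · 1080 · 256 ≡ 139 (mod 1151).
So B = 139. Giulia then computes K = B^a mod p = 139^15 mod 1151.
139^1 ≡ 139 (mod 1151)
139^2 = (139^1)^2 ≡ 139^2 = 19321 ≡ 905 (mod 1151)
139^4 = (139^2)^2 ≡ 905^2 = 819025 ≡ 664 (mod 1151)
139^8 = (139^4)^2 ≡ 664^2 = 440896 ≡ 63 (mod 1151)
139^15 = 139^8 · 139^4 · 139^2 · 139^1 ≡ 63 · 664 · 905 · 139 ≡ 691 (mod 1151).

691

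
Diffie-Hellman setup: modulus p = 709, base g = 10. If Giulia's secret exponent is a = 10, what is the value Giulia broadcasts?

252

Public value = 10^10 (mod 709).
10^1 ≡ 10 (mod 709)
10^2 = (10^1)^2 ≡ 10^2 = 100 ≡ 100 (mod 709)
10^4 = (10^2)^2 ≡ 100^2 = 10000 ≡ 74 (mod 709)
10^8 = (10^4)^2 ≡ 74^2 = 5476 ≡ 513 (mod 709)
10^10 = 10^8 · 10^2 ≡ 513 · 100 ≡ 252 (mod 709).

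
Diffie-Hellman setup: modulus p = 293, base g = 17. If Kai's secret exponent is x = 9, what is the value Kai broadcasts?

250

Public value = 17^9 (mod 293).
17^1 ≡ 17 (mod 293)
17^2 = (17^1)^2 ≡ 17^2 = 289 ≡ 289 (mod 293)
17^4 = (17^2)^2 ≡ 289^2 = 83521 ≡ 16 (mod 293)
17^8 = (17^4)^2 ≡ 16^2 = 256 ≡ 256 (mod 293)
17^9 = 17^8 · 17^1 ≡ 256 · 17 ≡ 250 (mod 293).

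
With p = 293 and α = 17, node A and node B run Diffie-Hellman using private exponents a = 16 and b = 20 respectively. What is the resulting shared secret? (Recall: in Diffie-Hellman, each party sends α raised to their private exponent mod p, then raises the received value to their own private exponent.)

Node A sends A = α^a mod p = 17^16 mod 293.
17^1 ≡ 17 (mod 293)
17^2 = (17^1)^2 ≡ 17^2 = 289 ≡ 289 (mod 293)
17^4 = (17^2)^2 ≡ 289^2 = 83521 ≡ 16 (mod 293)
17^8 = (17^4)^2 ≡ 16^2 = 256 ≡ 256 (mod 293)
17^16 = (17^8)^2 ≡ 256^2 = 65536 ≡ 197 (mod 293)
So A = 197. Node B then computes K = A^b mod p = 197^20 mod 293.
197^1 ≡ 197 (mod 293)
197^2 = (197^1)^2 ≡ 197^2 = 38809 ≡ 133 (mod 293)
197^4 = (197^2)^2 ≡ 133^2 = 17689 ≡ 109 (mod 293)
197^8 = (197^4)^2 ≡ 109^2 = 11881 ≡ 161 (mod 293)
197^16 = (197^8)^2 ≡ 161^2 = 25921 ≡ 137 (mod 293)
197^20 = 197^16 · 197^4 ≡ 137 · 109 ≡ 283 (mod 293).

283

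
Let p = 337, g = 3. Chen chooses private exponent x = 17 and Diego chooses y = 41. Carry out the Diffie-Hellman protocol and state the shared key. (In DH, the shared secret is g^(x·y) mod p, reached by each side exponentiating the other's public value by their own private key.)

192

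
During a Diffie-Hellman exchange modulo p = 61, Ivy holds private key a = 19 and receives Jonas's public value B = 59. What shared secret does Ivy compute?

7

Shared key K = 59^19 mod 61.
59^1 ≡ 59 (mod 61)
59^2 = (59^1)^2 ≡ 59^2 = 3481 ≡ 4 (mod 61)
59^4 = (59^2)^2 ≡ 4^2 = 16 ≡ 16 (mod 61)
59^8 = (59^4)^2 ≡ 16^2 = 256 ≡ 12 (mod 61)
59^16 = (59^8)^2 ≡ 12^2 = 144 ≡ 22 (mod 61)
59^19 = 59^16 · 59^2 · 59^1 ≡ 22 · 4 · 59 ≡ 7 (mod 61).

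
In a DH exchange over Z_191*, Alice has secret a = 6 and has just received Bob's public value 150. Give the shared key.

136

Shared key K = 150^6 mod 191.
150^1 ≡ 150 (mod 191)
150^2 = (150^1)^2 ≡ 150^2 = 22500 ≡ 153 (mod 191)
150^4 = (150^2)^2 ≡ 153^2 = 23409 ≡ 107 (mod 191)
150^6 = 150^4 · 150^2 ≡ 107 · 153 ≡ 136 (mod 191).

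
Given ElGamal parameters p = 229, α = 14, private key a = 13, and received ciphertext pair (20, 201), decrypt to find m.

123

Shared mask s = c₁^a mod p = 20^13 mod 229.
20^1 ≡ 20 (mod 229)
20^2 = (20^1)^2 ≡ 20^2 = 400 ≡ 171 (mod 229)
20^4 = (20^2)^2 ≡ 171^2 = 29241 ≡ 158 (mod 229)
20^8 = (20^4)^2 ≡ 158^2 = 24964 ≡ 3 (mod 229)
20^13 = 20^8 · 20^4 · 20^1 ≡ 3 · 158 · 20 ≡ 91 (mod 229).
So s = 91; s⁻¹ ≡ 151 (mod 229).
m = c₂ · s⁻¹ mod 229 = 201 · 151 mod 229 = 123.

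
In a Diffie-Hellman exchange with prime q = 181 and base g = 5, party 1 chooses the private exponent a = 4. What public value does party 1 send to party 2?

Public value = 5^4 mod 181.
5^1 ≡ 5 (mod 181)
5^2 = (5^1)^2 ≡ 5^2 = 25 ≡ 25 (mod 181)
5^4 = (5^2)^2 ≡ 25^2 = 625 ≡ 82 (mod 181)

82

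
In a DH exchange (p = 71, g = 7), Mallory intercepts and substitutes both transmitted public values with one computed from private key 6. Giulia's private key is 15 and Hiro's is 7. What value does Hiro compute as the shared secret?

Hiro receives Mallory's public value M = 7^6 mod 71 instead of the honest one.
7^1 ≡ 7 (mod 71)
7^2 = (7^1)^2 ≡ 7^2 = 49 ≡ 49 (mod 71)
7^4 = (7^2)^2 ≡ 49^2 = 2401 ≡ 58 (mod 71)
7^6 = 7^4 · 7^2 ≡ 58 · 49 ≡ 2 (mod 71).
So M = 2. Hiro computes K = M^7 mod 71.
2^1 ≡ 2 (mod 71)
2^2 = (2^1)^2 ≡ 2^2 = 4 ≡ 4 (mod 71)
2^4 = (2^2)^2 ≡ 4^2 = 16 ≡ 16 (mod 71)
2^7 = 2^4 · 2^2 · 2^1 ≡ 16 · 4 · 2 ≡ 57 (mod 71).

57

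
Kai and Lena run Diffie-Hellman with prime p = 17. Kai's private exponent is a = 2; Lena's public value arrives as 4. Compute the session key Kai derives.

Shared key K = 4^2 mod 17.
4^1 ≡ 4 (mod 17)
4^2 = (4^1)^2 ≡ 4^2 = 16 ≡ 16 (mod 17)

16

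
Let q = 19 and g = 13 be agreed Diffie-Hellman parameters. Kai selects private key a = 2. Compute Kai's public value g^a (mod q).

Public value = 13^2 (mod 19).
13^1 ≡ 13 (mod 19)
13^2 = (13^1)^2 ≡ 13^2 = 169 ≡ 17 (mod 19)

17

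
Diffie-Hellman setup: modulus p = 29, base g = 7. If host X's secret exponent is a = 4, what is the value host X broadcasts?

23

Public value = 7^4 mod 29.
7^1 ≡ 7 (mod 29)
7^2 = (7^1)^2 ≡ 7^2 = 49 ≡ 20 (mod 29)
7^4 = (7^2)^2 ≡ 20^2 = 400 ≡ 23 (mod 29)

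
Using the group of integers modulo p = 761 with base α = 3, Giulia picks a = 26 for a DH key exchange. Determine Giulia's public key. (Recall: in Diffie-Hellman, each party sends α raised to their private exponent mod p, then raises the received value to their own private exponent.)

23

Public value = 3^{26} \pmod{761}.
3^1 ≡ 3 (mod 761)
3^2 = (3^1)^2 ≡ 3^2 = 9 ≡ 9 (mod 761)
3^4 = (3^2)^2 ≡ 9^2 = 81 ≡ 81 (mod 761)
3^8 = (3^4)^2 ≡ 81^2 = 6561 ≡ 473 (mod 761)
3^16 = (3^8)^2 ≡ 473^2 = 223729 ≡ 756 (mod 761)
3^26 = 3^16 · 3^8 · 3^2 ≡ 756 · 473 · 9 ≡ 23 (mod 761).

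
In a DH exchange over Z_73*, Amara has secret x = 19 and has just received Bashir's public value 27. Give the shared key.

Shared key K = 27^19 mod 73.
27^1 ≡ 27 (mod 73)
27^2 = (27^1)^2 ≡ 27^2 = 729 ≡ 72 (mod 73)
27^4 = (27^2)^2 ≡ 72^2 = 5184 ≡ 1 (mod 73)
27^8 = (27^4)^2 ≡ 1^2 = 1 ≡ 1 (mod 73)
27^16 = (27^8)^2 ≡ 1^2 = 1 ≡ 1 (mod 73)
27^19 = 27^16 · 27^2 · 27^1 ≡ 1 · 72 · 27 ≡ 46 (mod 73).

46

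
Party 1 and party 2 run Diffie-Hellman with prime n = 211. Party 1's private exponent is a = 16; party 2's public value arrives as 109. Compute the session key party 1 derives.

Shared key K = 109^16 mod 211.
109^1 ≡ 109 (mod 211)
109^2 = (109^1)^2 ≡ 109^2 = 11881 ≡ 65 (mod 211)
109^4 = (109^2)^2 ≡ 65^2 = 4225 ≡ 5 (mod 211)
109^8 = (109^4)^2 ≡ 5^2 = 25 ≡ 25 (mod 211)
109^16 = (109^8)^2 ≡ 25^2 = 625 ≡ 203 (mod 211)

203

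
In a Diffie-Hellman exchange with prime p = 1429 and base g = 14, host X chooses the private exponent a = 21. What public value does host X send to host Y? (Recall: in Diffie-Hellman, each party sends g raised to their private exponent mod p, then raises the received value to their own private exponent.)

Public value = 14^21 (mod 1429).
14^1 ≡ 14 (mod 1429)
14^2 = (14^1)^2 ≡ 14^2 = 196 ≡ 196 (mod 1429)
14^4 = (14^2)^2 ≡ 196^2 = 38416 ≡ 1262 (mod 1429)
14^8 = (14^4)^2 ≡ 1262^2 = 1592644 ≡ 738 (mod 1429)
14^16 = (14^8)^2 ≡ 738^2 = 544644 ≡ 195 (mod 1429)
14^21 = 14^16 · 14^4 · 14^1 ≡ 195 · 1262 · 14 ≡ 1370 (mod 1429).

1370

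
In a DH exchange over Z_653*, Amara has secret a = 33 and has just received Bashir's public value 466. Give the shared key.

528

Shared key K = 466^33 mod 653.
466^1 ≡ 466 (mod 653)
466^2 = (466^1)^2 ≡ 466^2 = 217156 ≡ 360 (mod 653)
466^4 = (466^2)^2 ≡ 360^2 = 129600 ≡ 306 (mod 653)
466^8 = (466^4)^2 ≡ 306^2 = 93636 ≡ 257 (mod 653)
466^16 = (466^8)^2 ≡ 257^2 = 66049 ≡ 96 (mod 653)
466^32 = (466^16)^2 ≡ 96^2 = 9216 ≡ 74 (mod 653)
466^33 = 466^32 · 466^1 ≡ 74 · 466 ≡ 528 (mod 653).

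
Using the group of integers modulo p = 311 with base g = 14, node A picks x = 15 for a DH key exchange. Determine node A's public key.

Public value = 14^15 (mod 311).
14^1 ≡ 14 (mod 311)
14^2 = (14^1)^2 ≡ 14^2 = 196 ≡ 196 (mod 311)
14^4 = (14^2)^2 ≡ 196^2 = 38416 ≡ 163 (mod 311)
14^8 = (14^4)^2 ≡ 163^2 = 26569 ≡ 134 (mod 311)
14^15 = 14^8 · 14^4 · 14^2 · 14^1 ≡ 134 · 163 · 196 · 14 ≡ 83 (mod 311).

83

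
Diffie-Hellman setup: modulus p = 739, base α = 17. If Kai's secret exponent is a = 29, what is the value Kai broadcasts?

386

Public value = 17^29 (mod 739).
17^1 ≡ 17 (mod 739)
17^2 = (17^1)^2 ≡ 17^2 = 289 ≡ 289 (mod 739)
17^4 = (17^2)^2 ≡ 289^2 = 83521 ≡ 14 (mod 739)
17^8 = (17^4)^2 ≡ 14^2 = 196 ≡ 196 (mod 739)
17^16 = (17^8)^2 ≡ 196^2 = 38416 ≡ 727 (mod 739)
17^29 = 17^16 · 17^8 · 17^4 · 17^1 ≡ 727 · 196 · 14 · 17 ≡ 386 (mod 739).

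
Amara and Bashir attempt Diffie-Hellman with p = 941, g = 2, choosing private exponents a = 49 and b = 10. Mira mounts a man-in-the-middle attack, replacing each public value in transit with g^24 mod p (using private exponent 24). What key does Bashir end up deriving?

660

Bashir receives Mira's public value M = 2^24 mod 941 instead of the honest one.
2^1 ≡ 2 (mod 941)
2^2 = (2^1)^2 ≡ 2^2 = 4 ≡ 4 (mod 941)
2^4 = (2^2)^2 ≡ 4^2 = 16 ≡ 16 (mod 941)
2^8 = (2^4)^2 ≡ 16^2 = 256 ≡ 256 (mod 941)
2^16 = (2^8)^2 ≡ 256^2 = 65536 ≡ 607 (mod 941)
2^24 = 2^16 · 2^8 ≡ 607 · 256 ≡ 127 (mod 941).
So M = 127. Bashir computes K = M^10 mod 941.
127^1 ≡ 127 (mod 941)
127^2 = (127^1)^2 ≡ 127^2 = 16129 ≡ 132 (mod 941)
127^4 = (127^2)^2 ≡ 132^2 = 17424 ≡ 486 (mod 941)
127^8 = (127^4)^2 ≡ 486^2 = 236196 ≡ 5 (mod 941)
127^10 = 127^8 · 127^2 ≡ 5 · 132 ≡ 660 (mod 941).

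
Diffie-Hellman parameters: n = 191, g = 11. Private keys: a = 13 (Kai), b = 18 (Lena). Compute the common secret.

36

Kai sends A = g^a mod n = 11^13 mod 191.
11^1 ≡ 11 (mod 191)
11^2 = (11^1)^2 ≡ 11^2 = 121 ≡ 121 (mod 191)
11^4 = (11^2)^2 ≡ 121^2 = 14641 ≡ 125 (mod 191)
11^8 = (11^4)^2 ≡ 125^2 = 15625 ≡ 154 (mod 191)
11^13 = 11^8 · 11^4 · 11^1 ≡ 154 · 125 · 11 ≡ 122 (mod 191).
So A = 122. Lena then computes K = A^b mod n = 122^18 mod 191.
122^1 ≡ 122 (mod 191)
122^2 = (122^1)^2 ≡ 122^2 = 14884 ≡ 177 (mod 191)
122^4 = (122^2)^2 ≡ 177^2 = 31329 ≡ 5 (mod 191)
122^8 = (122^4)^2 ≡ 5^2 = 25 ≡ 25 (mod 191)
122^16 = (122^8)^2 ≡ 25^2 = 625 ≡ 52 (mod 191)
122^18 = 122^16 · 122^2 ≡ 52 · 177 ≡ 36 (mod 191).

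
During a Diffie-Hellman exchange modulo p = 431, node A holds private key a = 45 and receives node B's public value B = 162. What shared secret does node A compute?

384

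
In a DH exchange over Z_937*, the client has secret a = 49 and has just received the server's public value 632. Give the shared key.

135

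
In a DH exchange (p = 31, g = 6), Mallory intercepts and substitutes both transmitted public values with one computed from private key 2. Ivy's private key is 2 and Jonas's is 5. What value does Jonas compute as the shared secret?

Jonas receives Mallory's public value M = 6^2 mod 31 instead of the honest one.
6^1 ≡ 6 (mod 31)
6^2 = (6^1)^2 ≡ 6^2 = 36 ≡ 5 (mod 31)
So M = 5. Jonas computes K = M^5 mod 31.
5^1 ≡ 5 (mod 31)
5^2 = (5^1)^2 ≡ 5^2 = 25 ≡ 25 (mod 31)
5^4 = (5^2)^2 ≡ 25^2 = 625 ≡ 5 (mod 31)
5^5 = 5^4 · 5^1 ≡ 5 · 5 ≡ 25 (mod 31).

25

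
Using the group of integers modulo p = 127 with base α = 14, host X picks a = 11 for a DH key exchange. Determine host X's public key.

78

Public value = 14^11 mod 127.
14^1 ≡ 14 (mod 127)
14^2 = (14^1)^2 ≡ 14^2 = 196 ≡ 69 (mod 127)
14^4 = (14^2)^2 ≡ 69^2 = 4761 ≡ 62 (mod 127)
14^8 = (14^4)^2 ≡ 62^2 = 3844 ≡ 34 (mod 127)
14^11 = 14^8 · 14^2 · 14^1 ≡ 34 · 69 · 14 ≡ 78 (mod 127).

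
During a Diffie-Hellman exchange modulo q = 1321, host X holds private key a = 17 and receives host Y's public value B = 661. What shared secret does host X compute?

1055

Shared key K = 661^17 mod 1321.
661^1 ≡ 661 (mod 1321)
661^2 = (661^1)^2 ≡ 661^2 = 436921 ≡ 991 (mod 1321)
661^4 = (661^2)^2 ≡ 991^2 = 982081 ≡ 578 (mod 1321)
661^8 = (661^4)^2 ≡ 578^2 = 334084 ≡ 1192 (mod 1321)
661^16 = (661^8)^2 ≡ 1192^2 = 1420864 ≡ 789 (mod 1321)
661^17 = 661^16 · 661^1 ≡ 789 · 661 ≡ 1055 (mod 1321).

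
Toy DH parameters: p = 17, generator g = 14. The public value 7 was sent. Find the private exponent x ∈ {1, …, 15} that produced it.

Try successive powers of 14 modulo 17:
14^1 ≡ 14
14^2 ≡ 9
14^3 ≡ 7
Found: x = 3.

3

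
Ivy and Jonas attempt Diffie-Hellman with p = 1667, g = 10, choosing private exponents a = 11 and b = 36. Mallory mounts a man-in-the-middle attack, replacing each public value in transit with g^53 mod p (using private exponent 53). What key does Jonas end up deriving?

1315

Jonas receives Mallory's public value M = 10^53 mod 1667 instead of the honest one.
10^1 ≡ 10 (mod 1667)
10^2 = (10^1)^2 ≡ 10^2 = 100 ≡ 100 (mod 1667)
10^4 = (10^2)^2 ≡ 100^2 = 10000 ≡ 1665 (mod 1667)
10^8 = (10^4)^2 ≡ 1665^2 = 2772225 ≡ 4 (mod 1667)
10^16 = (10^8)^2 ≡ 4^2 = 16 ≡ 16 (mod 1667)
10^32 = (10^16)^2 ≡ 16^2 = 256 ≡ 256 (mod 1667)
10^53 = 10^32 · 10^16 · 10^4 · 10^1 ≡ 256 · 16 · 1665 · 10 ≡ 1430 (mod 1667).
So M = 1430. Jonas computes K = M^36 mod 1667.
1430^1 ≡ 1430 (mod 1667)
1430^2 = (1430^1)^2 ≡ 1430^2 = 2044900 ≡ 1158 (mod 1667)
1430^4 = (1430^2)^2 ≡ 1158^2 = 1340964 ≡ 696 (mod 1667)
1430^8 = (1430^4)^2 ≡ 696^2 = 484416 ≡ 986 (mod 1667)
1430^16 = (1430^8)^2 ≡ 986^2 = 972196 ≡ 335 (mod 1667)
1430^32 = (1430^16)^2 ≡ 335^2 = 112225 ≡ 536 (mod 1667)
1430^36 = 1430^32 · 1430^4 ≡ 536 · 696 ≡ 1315 (mod 1667).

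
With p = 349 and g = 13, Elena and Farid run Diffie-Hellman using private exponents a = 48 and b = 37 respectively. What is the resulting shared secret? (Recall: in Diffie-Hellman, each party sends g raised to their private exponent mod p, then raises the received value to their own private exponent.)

Elena sends A = g^a mod p = 13^48 mod 349.
13^1 ≡ 13 (mod 349)
13^2 = (13^1)^2 ≡ 13^2 = 169 ≡ 169 (mod 349)
13^4 = (13^2)^2 ≡ 169^2 = 28561 ≡ 292 (mod 349)
13^8 = (13^4)^2 ≡ 292^2 = 85264 ≡ 108 (mod 349)
13^16 = (13^8)^2 ≡ 108^2 = 11664 ≡ 147 (mod 349)
13^32 = (13^16)^2 ≡ 147^2 = 21609 ≡ 320 (mod 349)
13^48 = 13^32 · 13^16 ≡ 320 · 147 ≡ 274 (mod 349).
So A = 274. Farid then computes K = A^b mod p = 274^37 mod 349.
274^1 ≡ 274 (mod 349)
274^2 = (274^1)^2 ≡ 274^2 = 75076 ≡ 41 (mod 349)
274^4 = (274^2)^2 ≡ 41^2 = 1681 ≡ 285 (mod 349)
274^8 = (274^4)^2 ≡ 285^2 = 81225 ≡ 257 (mod 349)
274^16 = (274^8)^2 ≡ 257^2 = 66049 ≡ 88 (mod 349)
274^32 = (274^16)^2 ≡ 88^2 = 7744 ≡ 66 (mod 349)
274^37 = 274^32 · 274^4 · 274^1 ≡ 66 · 285 · 274 ≡ 257 (mod 349).

257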